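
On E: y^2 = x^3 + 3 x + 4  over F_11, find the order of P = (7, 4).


Compute successive multiples of P until we hit O:
  1P = (7, 4)
  2P = (0, 9)
  3P = (9, 10)
  4P = (4, 5)
  5P = (5, 10)
  6P = (8, 10)
  7P = (10, 0)
  8P = (8, 1)
  ... (continuing to 14P)
  14P = O

ord(P) = 14


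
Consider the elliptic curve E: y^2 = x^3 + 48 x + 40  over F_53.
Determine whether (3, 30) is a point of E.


Check whether y^2 = x^3 + 48 x + 40 (mod 53) for (x, y) = (3, 30).
LHS: y^2 = 30^2 mod 53 = 52
RHS: x^3 + 48 x + 40 = 3^3 + 48*3 + 40 mod 53 = 52
LHS = RHS

Yes, on the curve


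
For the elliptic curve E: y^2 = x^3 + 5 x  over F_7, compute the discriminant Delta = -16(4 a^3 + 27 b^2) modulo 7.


4 a^3 + 27 b^2 = 4*5^3 + 27*0^2 = 500 + 0 = 500
Delta = -16 * (500) = -8000
Delta mod 7 = 1

Delta = 1 (mod 7)


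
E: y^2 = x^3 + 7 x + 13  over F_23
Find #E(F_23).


For each x in F_23, count y with y^2 = x^3 + 7 x + 13 mod 23:
  x = 0: RHS = 13, y in [6, 17]  -> 2 point(s)
  x = 2: RHS = 12, y in [9, 14]  -> 2 point(s)
  x = 4: RHS = 13, y in [6, 17]  -> 2 point(s)
  x = 5: RHS = 12, y in [9, 14]  -> 2 point(s)
  x = 6: RHS = 18, y in [8, 15]  -> 2 point(s)
  x = 8: RHS = 6, y in [11, 12]  -> 2 point(s)
  x = 9: RHS = 0, y in [0]  -> 1 point(s)
  x = 10: RHS = 2, y in [5, 18]  -> 2 point(s)
  x = 11: RHS = 18, y in [8, 15]  -> 2 point(s)
  x = 12: RHS = 8, y in [10, 13]  -> 2 point(s)
  x = 13: RHS = 1, y in [1, 22]  -> 2 point(s)
  x = 14: RHS = 3, y in [7, 16]  -> 2 point(s)
  x = 16: RHS = 12, y in [9, 14]  -> 2 point(s)
  x = 17: RHS = 8, y in [10, 13]  -> 2 point(s)
  x = 19: RHS = 13, y in [6, 17]  -> 2 point(s)
Affine points: 29. Add the point at infinity: total = 30.

#E(F_23) = 30


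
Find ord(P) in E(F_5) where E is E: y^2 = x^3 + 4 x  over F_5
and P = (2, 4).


Compute successive multiples of P until we hit O:
  1P = (2, 4)
  2P = (0, 0)
  3P = (2, 1)
  4P = O

ord(P) = 4


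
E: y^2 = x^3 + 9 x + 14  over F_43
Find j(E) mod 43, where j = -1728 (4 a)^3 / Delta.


Delta = -16(4 a^3 + 27 b^2) mod 43 = 37
-1728 * (4 a)^3 = -1728 * (4*9)^3 mod 43 = 35
j = 35 * 37^(-1) mod 43 = 30

j = 30 (mod 43)


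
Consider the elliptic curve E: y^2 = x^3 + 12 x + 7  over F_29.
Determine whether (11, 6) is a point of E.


Check whether y^2 = x^3 + 12 x + 7 (mod 29) for (x, y) = (11, 6).
LHS: y^2 = 6^2 mod 29 = 7
RHS: x^3 + 12 x + 7 = 11^3 + 12*11 + 7 mod 29 = 20
LHS != RHS

No, not on the curve


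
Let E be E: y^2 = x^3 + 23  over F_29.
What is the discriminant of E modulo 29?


4 a^3 + 27 b^2 = 4*0^3 + 27*23^2 = 0 + 14283 = 14283
Delta = -16 * (14283) = -228528
Delta mod 29 = 21

Delta = 21 (mod 29)


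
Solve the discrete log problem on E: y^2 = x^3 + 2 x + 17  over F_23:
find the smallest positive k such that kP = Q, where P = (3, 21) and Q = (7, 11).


Enumerate multiples of P until we hit Q = (7, 11):
  1P = (3, 21)
  2P = (2, 12)
  3P = (7, 12)
  4P = (8, 19)
  5P = (14, 11)
  6P = (15, 15)
  7P = (11, 6)
  8P = (10, 18)
  9P = (13, 3)
  10P = (13, 20)
  11P = (10, 5)
  12P = (11, 17)
  13P = (15, 8)
  14P = (14, 12)
  15P = (8, 4)
  16P = (7, 11)
Match found at i = 16.

k = 16


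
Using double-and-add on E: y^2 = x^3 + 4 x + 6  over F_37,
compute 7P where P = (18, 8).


k = 7 = 111_2 (binary, LSB first: 111)
Double-and-add from P = (18, 8):
  bit 0 = 1: acc = O + (18, 8) = (18, 8)
  bit 1 = 1: acc = (18, 8) + (22, 7) = (4, 7)
  bit 2 = 1: acc = (4, 7) + (5, 22) = (31, 32)

7P = (31, 32)


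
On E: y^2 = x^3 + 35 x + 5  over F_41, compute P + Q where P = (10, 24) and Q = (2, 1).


P != Q, so use the chord formula.
s = (y2 - y1) / (x2 - x1) = (18) / (33) mod 41 = 8
x3 = s^2 - x1 - x2 mod 41 = 8^2 - 10 - 2 = 11
y3 = s (x1 - x3) - y1 mod 41 = 8 * (10 - 11) - 24 = 9

P + Q = (11, 9)


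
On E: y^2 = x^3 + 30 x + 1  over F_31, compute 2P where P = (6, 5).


Doubling: s = (3 x1^2 + a) / (2 y1)
s = (3*6^2 + 30) / (2*5) mod 31 = 20
x3 = s^2 - 2 x1 mod 31 = 20^2 - 2*6 = 16
y3 = s (x1 - x3) - y1 mod 31 = 20 * (6 - 16) - 5 = 12

2P = (16, 12)


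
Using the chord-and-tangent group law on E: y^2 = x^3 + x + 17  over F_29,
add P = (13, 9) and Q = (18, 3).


P != Q, so use the chord formula.
s = (y2 - y1) / (x2 - x1) = (23) / (5) mod 29 = 22
x3 = s^2 - x1 - x2 mod 29 = 22^2 - 13 - 18 = 18
y3 = s (x1 - x3) - y1 mod 29 = 22 * (13 - 18) - 9 = 26

P + Q = (18, 26)


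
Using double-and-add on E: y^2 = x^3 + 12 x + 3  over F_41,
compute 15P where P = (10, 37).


k = 15 = 1111_2 (binary, LSB first: 1111)
Double-and-add from P = (10, 37):
  bit 0 = 1: acc = O + (10, 37) = (10, 37)
  bit 1 = 1: acc = (10, 37) + (25, 15) = (22, 38)
  bit 2 = 1: acc = (22, 38) + (11, 21) = (7, 15)
  bit 3 = 1: acc = (7, 15) + (14, 2) = (36, 33)

15P = (36, 33)


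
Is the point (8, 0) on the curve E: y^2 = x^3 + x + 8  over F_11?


Check whether y^2 = x^3 + 1 x + 8 (mod 11) for (x, y) = (8, 0).
LHS: y^2 = 0^2 mod 11 = 0
RHS: x^3 + 1 x + 8 = 8^3 + 1*8 + 8 mod 11 = 0
LHS = RHS

Yes, on the curve


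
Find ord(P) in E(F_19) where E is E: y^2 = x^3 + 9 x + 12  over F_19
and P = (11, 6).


Compute successive multiples of P until we hit O:
  1P = (11, 6)
  2P = (8, 11)
  3P = (7, 0)
  4P = (8, 8)
  5P = (11, 13)
  6P = O

ord(P) = 6


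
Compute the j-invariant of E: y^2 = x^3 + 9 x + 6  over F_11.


Delta = -16(4 a^3 + 27 b^2) mod 11 = 8
-1728 * (4 a)^3 = -1728 * (4*9)^3 mod 11 = 6
j = 6 * 8^(-1) mod 11 = 9

j = 9 (mod 11)


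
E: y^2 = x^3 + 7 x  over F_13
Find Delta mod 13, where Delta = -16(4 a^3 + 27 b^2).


4 a^3 + 27 b^2 = 4*7^3 + 27*0^2 = 1372 + 0 = 1372
Delta = -16 * (1372) = -21952
Delta mod 13 = 5

Delta = 5 (mod 13)


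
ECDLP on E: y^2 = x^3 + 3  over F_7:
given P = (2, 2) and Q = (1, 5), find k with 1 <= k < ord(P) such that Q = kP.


Enumerate multiples of P until we hit Q = (1, 5):
  1P = (2, 2)
  2P = (5, 3)
  3P = (4, 2)
  4P = (1, 5)
Match found at i = 4.

k = 4


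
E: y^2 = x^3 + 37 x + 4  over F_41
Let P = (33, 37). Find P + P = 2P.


Doubling: s = (3 x1^2 + a) / (2 y1)
s = (3*33^2 + 37) / (2*37) mod 41 = 38
x3 = s^2 - 2 x1 mod 41 = 38^2 - 2*33 = 25
y3 = s (x1 - x3) - y1 mod 41 = 38 * (33 - 25) - 37 = 21

2P = (25, 21)


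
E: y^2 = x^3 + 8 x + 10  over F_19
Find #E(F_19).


For each x in F_19, count y with y^2 = x^3 + 8 x + 10 mod 19:
  x = 1: RHS = 0, y in [0]  -> 1 point(s)
  x = 3: RHS = 4, y in [2, 17]  -> 2 point(s)
  x = 4: RHS = 11, y in [7, 12]  -> 2 point(s)
  x = 5: RHS = 4, y in [2, 17]  -> 2 point(s)
  x = 8: RHS = 16, y in [4, 15]  -> 2 point(s)
  x = 10: RHS = 7, y in [8, 11]  -> 2 point(s)
  x = 11: RHS = 4, y in [2, 17]  -> 2 point(s)
  x = 14: RHS = 16, y in [4, 15]  -> 2 point(s)
  x = 15: RHS = 9, y in [3, 16]  -> 2 point(s)
  x = 16: RHS = 16, y in [4, 15]  -> 2 point(s)
  x = 17: RHS = 5, y in [9, 10]  -> 2 point(s)
  x = 18: RHS = 1, y in [1, 18]  -> 2 point(s)
Affine points: 23. Add the point at infinity: total = 24.

#E(F_19) = 24


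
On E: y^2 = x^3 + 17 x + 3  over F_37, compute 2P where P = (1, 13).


Doubling: s = (3 x1^2 + a) / (2 y1)
s = (3*1^2 + 17) / (2*13) mod 37 = 15
x3 = s^2 - 2 x1 mod 37 = 15^2 - 2*1 = 1
y3 = s (x1 - x3) - y1 mod 37 = 15 * (1 - 1) - 13 = 24

2P = (1, 24)


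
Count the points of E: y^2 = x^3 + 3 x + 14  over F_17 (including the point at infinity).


For each x in F_17, count y with y^2 = x^3 + 3 x + 14 mod 17:
  x = 1: RHS = 1, y in [1, 16]  -> 2 point(s)
  x = 3: RHS = 16, y in [4, 13]  -> 2 point(s)
  x = 5: RHS = 1, y in [1, 16]  -> 2 point(s)
  x = 7: RHS = 4, y in [2, 15]  -> 2 point(s)
  x = 11: RHS = 1, y in [1, 16]  -> 2 point(s)
  x = 15: RHS = 0, y in [0]  -> 1 point(s)
Affine points: 11. Add the point at infinity: total = 12.

#E(F_17) = 12


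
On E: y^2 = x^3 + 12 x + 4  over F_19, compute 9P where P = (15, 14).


k = 9 = 1001_2 (binary, LSB first: 1001)
Double-and-add from P = (15, 14):
  bit 0 = 1: acc = O + (15, 14) = (15, 14)
  bit 1 = 0: acc unchanged = (15, 14)
  bit 2 = 0: acc unchanged = (15, 14)
  bit 3 = 1: acc = (15, 14) + (14, 16) = (13, 1)

9P = (13, 1)


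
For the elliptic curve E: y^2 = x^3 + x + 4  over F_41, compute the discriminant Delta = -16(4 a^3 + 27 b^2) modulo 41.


4 a^3 + 27 b^2 = 4*1^3 + 27*4^2 = 4 + 432 = 436
Delta = -16 * (436) = -6976
Delta mod 41 = 35

Delta = 35 (mod 41)


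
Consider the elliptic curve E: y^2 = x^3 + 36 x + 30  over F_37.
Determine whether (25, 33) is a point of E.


Check whether y^2 = x^3 + 36 x + 30 (mod 37) for (x, y) = (25, 33).
LHS: y^2 = 33^2 mod 37 = 16
RHS: x^3 + 36 x + 30 = 25^3 + 36*25 + 30 mod 37 = 16
LHS = RHS

Yes, on the curve


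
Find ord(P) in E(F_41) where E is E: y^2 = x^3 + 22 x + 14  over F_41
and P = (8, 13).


Compute successive multiples of P until we hit O:
  1P = (8, 13)
  2P = (27, 23)
  3P = (14, 27)
  4P = (29, 20)
  5P = (36, 5)
  6P = (18, 25)
  7P = (23, 10)
  8P = (33, 33)
  ... (continuing to 47P)
  47P = O

ord(P) = 47


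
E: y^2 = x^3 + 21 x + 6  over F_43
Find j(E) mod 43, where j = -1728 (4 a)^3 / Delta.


Delta = -16(4 a^3 + 27 b^2) mod 43 = 22
-1728 * (4 a)^3 = -1728 * (4*21)^3 mod 43 = 21
j = 21 * 22^(-1) mod 43 = 42

j = 42 (mod 43)


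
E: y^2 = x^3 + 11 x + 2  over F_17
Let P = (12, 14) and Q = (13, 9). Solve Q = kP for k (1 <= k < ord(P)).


Enumerate multiples of P until we hit Q = (13, 9):
  1P = (12, 14)
  2P = (2, 7)
  3P = (4, 12)
  4P = (0, 6)
  5P = (13, 8)
  6P = (11, 14)
  7P = (11, 3)
  8P = (13, 9)
Match found at i = 8.

k = 8


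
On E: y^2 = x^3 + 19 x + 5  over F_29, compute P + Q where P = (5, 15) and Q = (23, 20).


P != Q, so use the chord formula.
s = (y2 - y1) / (x2 - x1) = (5) / (18) mod 29 = 18
x3 = s^2 - x1 - x2 mod 29 = 18^2 - 5 - 23 = 6
y3 = s (x1 - x3) - y1 mod 29 = 18 * (5 - 6) - 15 = 25

P + Q = (6, 25)


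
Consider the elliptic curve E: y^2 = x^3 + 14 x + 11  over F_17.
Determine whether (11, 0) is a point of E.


Check whether y^2 = x^3 + 14 x + 11 (mod 17) for (x, y) = (11, 0).
LHS: y^2 = 0^2 mod 17 = 0
RHS: x^3 + 14 x + 11 = 11^3 + 14*11 + 11 mod 17 = 0
LHS = RHS

Yes, on the curve


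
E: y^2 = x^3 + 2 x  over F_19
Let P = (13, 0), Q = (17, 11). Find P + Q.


P != Q, so use the chord formula.
s = (y2 - y1) / (x2 - x1) = (11) / (4) mod 19 = 17
x3 = s^2 - x1 - x2 mod 19 = 17^2 - 13 - 17 = 12
y3 = s (x1 - x3) - y1 mod 19 = 17 * (13 - 12) - 0 = 17

P + Q = (12, 17)


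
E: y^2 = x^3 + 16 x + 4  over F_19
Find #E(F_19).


For each x in F_19, count y with y^2 = x^3 + 16 x + 4 mod 19:
  x = 0: RHS = 4, y in [2, 17]  -> 2 point(s)
  x = 2: RHS = 6, y in [5, 14]  -> 2 point(s)
  x = 5: RHS = 0, y in [0]  -> 1 point(s)
  x = 8: RHS = 17, y in [6, 13]  -> 2 point(s)
  x = 10: RHS = 5, y in [9, 10]  -> 2 point(s)
  x = 12: RHS = 5, y in [9, 10]  -> 2 point(s)
  x = 15: RHS = 9, y in [3, 16]  -> 2 point(s)
  x = 16: RHS = 5, y in [9, 10]  -> 2 point(s)
  x = 18: RHS = 6, y in [5, 14]  -> 2 point(s)
Affine points: 17. Add the point at infinity: total = 18.

#E(F_19) = 18


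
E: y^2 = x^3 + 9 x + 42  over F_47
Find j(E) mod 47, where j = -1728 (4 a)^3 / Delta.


Delta = -16(4 a^3 + 27 b^2) mod 47 = 25
-1728 * (4 a)^3 = -1728 * (4*9)^3 mod 47 = 23
j = 23 * 25^(-1) mod 47 = 31

j = 31 (mod 47)


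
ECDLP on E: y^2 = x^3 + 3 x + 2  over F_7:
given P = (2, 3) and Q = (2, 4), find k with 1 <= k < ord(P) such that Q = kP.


Enumerate multiples of P until we hit Q = (2, 4):
  1P = (2, 3)
  2P = (4, 6)
  3P = (5, 3)
  4P = (0, 4)
  5P = (0, 3)
  6P = (5, 4)
  7P = (4, 1)
  8P = (2, 4)
Match found at i = 8.

k = 8


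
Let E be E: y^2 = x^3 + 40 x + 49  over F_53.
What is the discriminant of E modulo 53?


4 a^3 + 27 b^2 = 4*40^3 + 27*49^2 = 256000 + 64827 = 320827
Delta = -16 * (320827) = -5133232
Delta mod 53 = 30

Delta = 30 (mod 53)


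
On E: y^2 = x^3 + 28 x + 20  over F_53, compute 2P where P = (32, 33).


Doubling: s = (3 x1^2 + a) / (2 y1)
s = (3*32^2 + 28) / (2*33) mod 53 = 2
x3 = s^2 - 2 x1 mod 53 = 2^2 - 2*32 = 46
y3 = s (x1 - x3) - y1 mod 53 = 2 * (32 - 46) - 33 = 45

2P = (46, 45)


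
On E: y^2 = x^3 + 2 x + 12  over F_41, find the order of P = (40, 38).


Compute successive multiples of P until we hit O:
  1P = (40, 38)
  2P = (38, 15)
  3P = (3, 39)
  4P = (16, 9)
  5P = (16, 32)
  6P = (3, 2)
  7P = (38, 26)
  8P = (40, 3)
  ... (continuing to 9P)
  9P = O

ord(P) = 9


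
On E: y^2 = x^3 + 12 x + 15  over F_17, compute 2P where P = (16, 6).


k = 2 = 10_2 (binary, LSB first: 01)
Double-and-add from P = (16, 6):
  bit 0 = 0: acc unchanged = O
  bit 1 = 1: acc = O + (11, 13) = (11, 13)

2P = (11, 13)


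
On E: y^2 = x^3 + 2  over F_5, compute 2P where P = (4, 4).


Doubling: s = (3 x1^2 + a) / (2 y1)
s = (3*4^2 + 0) / (2*4) mod 5 = 1
x3 = s^2 - 2 x1 mod 5 = 1^2 - 2*4 = 3
y3 = s (x1 - x3) - y1 mod 5 = 1 * (4 - 3) - 4 = 2

2P = (3, 2)


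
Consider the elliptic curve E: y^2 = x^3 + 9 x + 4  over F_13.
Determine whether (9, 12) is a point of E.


Check whether y^2 = x^3 + 9 x + 4 (mod 13) for (x, y) = (9, 12).
LHS: y^2 = 12^2 mod 13 = 1
RHS: x^3 + 9 x + 4 = 9^3 + 9*9 + 4 mod 13 = 8
LHS != RHS

No, not on the curve


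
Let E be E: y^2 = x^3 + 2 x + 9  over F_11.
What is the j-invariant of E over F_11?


Delta = -16(4 a^3 + 27 b^2) mod 11 = 4
-1728 * (4 a)^3 = -1728 * (4*2)^3 mod 11 = 5
j = 5 * 4^(-1) mod 11 = 4

j = 4 (mod 11)


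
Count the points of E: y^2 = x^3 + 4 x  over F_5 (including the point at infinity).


For each x in F_5, count y with y^2 = x^3 + 4 x + 0 mod 5:
  x = 0: RHS = 0, y in [0]  -> 1 point(s)
  x = 1: RHS = 0, y in [0]  -> 1 point(s)
  x = 2: RHS = 1, y in [1, 4]  -> 2 point(s)
  x = 3: RHS = 4, y in [2, 3]  -> 2 point(s)
  x = 4: RHS = 0, y in [0]  -> 1 point(s)
Affine points: 7. Add the point at infinity: total = 8.

#E(F_5) = 8


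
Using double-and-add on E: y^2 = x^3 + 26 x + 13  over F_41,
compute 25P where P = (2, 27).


k = 25 = 11001_2 (binary, LSB first: 10011)
Double-and-add from P = (2, 27):
  bit 0 = 1: acc = O + (2, 27) = (2, 27)
  bit 1 = 0: acc unchanged = (2, 27)
  bit 2 = 0: acc unchanged = (2, 27)
  bit 3 = 1: acc = (2, 27) + (10, 17) = (28, 26)
  bit 4 = 1: acc = (28, 26) + (1, 9) = (30, 35)

25P = (30, 35)


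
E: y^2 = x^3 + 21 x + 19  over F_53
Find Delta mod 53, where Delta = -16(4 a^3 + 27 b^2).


4 a^3 + 27 b^2 = 4*21^3 + 27*19^2 = 37044 + 9747 = 46791
Delta = -16 * (46791) = -748656
Delta mod 53 = 22

Delta = 22 (mod 53)


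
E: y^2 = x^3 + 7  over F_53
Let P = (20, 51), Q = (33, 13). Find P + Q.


P != Q, so use the chord formula.
s = (y2 - y1) / (x2 - x1) = (15) / (13) mod 53 = 46
x3 = s^2 - x1 - x2 mod 53 = 46^2 - 20 - 33 = 49
y3 = s (x1 - x3) - y1 mod 53 = 46 * (20 - 49) - 51 = 46

P + Q = (49, 46)


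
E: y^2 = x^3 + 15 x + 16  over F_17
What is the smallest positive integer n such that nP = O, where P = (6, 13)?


Compute successive multiples of P until we hit O:
  1P = (6, 13)
  2P = (1, 10)
  3P = (9, 9)
  4P = (0, 13)
  5P = (11, 4)
  6P = (8, 11)
  7P = (4, 2)
  8P = (16, 0)
  ... (continuing to 16P)
  16P = O

ord(P) = 16


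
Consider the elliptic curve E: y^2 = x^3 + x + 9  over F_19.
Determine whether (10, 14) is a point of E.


Check whether y^2 = x^3 + 1 x + 9 (mod 19) for (x, y) = (10, 14).
LHS: y^2 = 14^2 mod 19 = 6
RHS: x^3 + 1 x + 9 = 10^3 + 1*10 + 9 mod 19 = 12
LHS != RHS

No, not on the curve


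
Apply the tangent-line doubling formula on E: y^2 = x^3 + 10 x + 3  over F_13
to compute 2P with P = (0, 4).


Doubling: s = (3 x1^2 + a) / (2 y1)
s = (3*0^2 + 10) / (2*4) mod 13 = 11
x3 = s^2 - 2 x1 mod 13 = 11^2 - 2*0 = 4
y3 = s (x1 - x3) - y1 mod 13 = 11 * (0 - 4) - 4 = 4

2P = (4, 4)


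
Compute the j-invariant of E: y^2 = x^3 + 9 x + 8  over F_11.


Delta = -16(4 a^3 + 27 b^2) mod 11 = 1
-1728 * (4 a)^3 = -1728 * (4*9)^3 mod 11 = 6
j = 6 * 1^(-1) mod 11 = 6

j = 6 (mod 11)


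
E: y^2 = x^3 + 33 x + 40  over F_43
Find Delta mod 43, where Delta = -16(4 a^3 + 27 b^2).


4 a^3 + 27 b^2 = 4*33^3 + 27*40^2 = 143748 + 43200 = 186948
Delta = -16 * (186948) = -2991168
Delta mod 43 = 41

Delta = 41 (mod 43)


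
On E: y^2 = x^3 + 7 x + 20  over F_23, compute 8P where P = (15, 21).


k = 8 = 1000_2 (binary, LSB first: 0001)
Double-and-add from P = (15, 21):
  bit 0 = 0: acc unchanged = O
  bit 1 = 0: acc unchanged = O
  bit 2 = 0: acc unchanged = O
  bit 3 = 1: acc = O + (10, 20) = (10, 20)

8P = (10, 20)


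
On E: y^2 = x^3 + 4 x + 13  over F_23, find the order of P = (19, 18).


Compute successive multiples of P until we hit O:
  1P = (19, 18)
  2P = (1, 8)
  3P = (7, 4)
  4P = (22, 13)
  5P = (18, 11)
  6P = (12, 8)
  7P = (10, 8)
  8P = (10, 15)
  ... (continuing to 15P)
  15P = O

ord(P) = 15


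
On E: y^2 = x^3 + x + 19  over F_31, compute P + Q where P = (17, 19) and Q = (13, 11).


P != Q, so use the chord formula.
s = (y2 - y1) / (x2 - x1) = (23) / (27) mod 31 = 2
x3 = s^2 - x1 - x2 mod 31 = 2^2 - 17 - 13 = 5
y3 = s (x1 - x3) - y1 mod 31 = 2 * (17 - 5) - 19 = 5

P + Q = (5, 5)


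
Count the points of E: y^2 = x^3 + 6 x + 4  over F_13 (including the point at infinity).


For each x in F_13, count y with y^2 = x^3 + 6 x + 4 mod 13:
  x = 0: RHS = 4, y in [2, 11]  -> 2 point(s)
  x = 3: RHS = 10, y in [6, 7]  -> 2 point(s)
  x = 4: RHS = 1, y in [1, 12]  -> 2 point(s)
  x = 5: RHS = 3, y in [4, 9]  -> 2 point(s)
  x = 6: RHS = 9, y in [3, 10]  -> 2 point(s)
  x = 7: RHS = 12, y in [5, 8]  -> 2 point(s)
  x = 11: RHS = 10, y in [6, 7]  -> 2 point(s)
  x = 12: RHS = 10, y in [6, 7]  -> 2 point(s)
Affine points: 16. Add the point at infinity: total = 17.

#E(F_13) = 17


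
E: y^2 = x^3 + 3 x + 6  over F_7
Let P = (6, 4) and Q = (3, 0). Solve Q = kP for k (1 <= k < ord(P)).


Enumerate multiples of P until we hit Q = (3, 0):
  1P = (6, 4)
  2P = (3, 0)
Match found at i = 2.

k = 2


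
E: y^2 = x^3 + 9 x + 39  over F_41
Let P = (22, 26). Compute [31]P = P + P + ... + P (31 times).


k = 31 = 11111_2 (binary, LSB first: 11111)
Double-and-add from P = (22, 26):
  bit 0 = 1: acc = O + (22, 26) = (22, 26)
  bit 1 = 1: acc = (22, 26) + (28, 12) = (1, 7)
  bit 2 = 1: acc = (1, 7) + (27, 30) = (21, 10)
  bit 3 = 1: acc = (21, 10) + (8, 34) = (37, 29)
  bit 4 = 1: acc = (37, 29) + (5, 2) = (8, 7)

31P = (8, 7)


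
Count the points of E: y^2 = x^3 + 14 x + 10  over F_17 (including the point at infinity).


For each x in F_17, count y with y^2 = x^3 + 14 x + 10 mod 17:
  x = 1: RHS = 8, y in [5, 12]  -> 2 point(s)
  x = 5: RHS = 1, y in [1, 16]  -> 2 point(s)
  x = 6: RHS = 4, y in [2, 15]  -> 2 point(s)
  x = 7: RHS = 9, y in [3, 14]  -> 2 point(s)
  x = 9: RHS = 15, y in [7, 10]  -> 2 point(s)
  x = 11: RHS = 16, y in [4, 13]  -> 2 point(s)
  x = 12: RHS = 2, y in [6, 11]  -> 2 point(s)
  x = 13: RHS = 9, y in [3, 14]  -> 2 point(s)
  x = 14: RHS = 9, y in [3, 14]  -> 2 point(s)
  x = 15: RHS = 8, y in [5, 12]  -> 2 point(s)
Affine points: 20. Add the point at infinity: total = 21.

#E(F_17) = 21


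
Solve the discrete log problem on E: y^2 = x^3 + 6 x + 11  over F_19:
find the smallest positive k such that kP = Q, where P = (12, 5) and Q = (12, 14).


Enumerate multiples of P until we hit Q = (12, 14):
  1P = (12, 5)
  2P = (18, 2)
  3P = (13, 5)
  4P = (13, 14)
  5P = (18, 17)
  6P = (12, 14)
Match found at i = 6.

k = 6


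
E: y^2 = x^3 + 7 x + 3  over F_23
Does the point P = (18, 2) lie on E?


Check whether y^2 = x^3 + 7 x + 3 (mod 23) for (x, y) = (18, 2).
LHS: y^2 = 2^2 mod 23 = 4
RHS: x^3 + 7 x + 3 = 18^3 + 7*18 + 3 mod 23 = 4
LHS = RHS

Yes, on the curve


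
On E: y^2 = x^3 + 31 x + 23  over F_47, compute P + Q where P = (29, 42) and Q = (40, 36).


P != Q, so use the chord formula.
s = (y2 - y1) / (x2 - x1) = (41) / (11) mod 47 = 8
x3 = s^2 - x1 - x2 mod 47 = 8^2 - 29 - 40 = 42
y3 = s (x1 - x3) - y1 mod 47 = 8 * (29 - 42) - 42 = 42

P + Q = (42, 42)


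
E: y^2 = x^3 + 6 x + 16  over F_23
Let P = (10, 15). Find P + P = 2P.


Doubling: s = (3 x1^2 + a) / (2 y1)
s = (3*10^2 + 6) / (2*15) mod 23 = 1
x3 = s^2 - 2 x1 mod 23 = 1^2 - 2*10 = 4
y3 = s (x1 - x3) - y1 mod 23 = 1 * (10 - 4) - 15 = 14

2P = (4, 14)


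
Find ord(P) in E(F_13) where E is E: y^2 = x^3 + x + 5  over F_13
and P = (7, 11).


Compute successive multiples of P until we hit O:
  1P = (7, 11)
  2P = (3, 10)
  3P = (12, 4)
  4P = (10, 1)
  5P = (10, 12)
  6P = (12, 9)
  7P = (3, 3)
  8P = (7, 2)
  ... (continuing to 9P)
  9P = O

ord(P) = 9


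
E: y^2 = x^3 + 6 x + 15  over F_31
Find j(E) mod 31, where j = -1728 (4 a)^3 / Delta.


Delta = -16(4 a^3 + 27 b^2) mod 31 = 18
-1728 * (4 a)^3 = -1728 * (4*6)^3 mod 31 = 15
j = 15 * 18^(-1) mod 31 = 6

j = 6 (mod 31)


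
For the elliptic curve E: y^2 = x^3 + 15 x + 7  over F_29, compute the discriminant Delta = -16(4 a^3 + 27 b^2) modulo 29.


4 a^3 + 27 b^2 = 4*15^3 + 27*7^2 = 13500 + 1323 = 14823
Delta = -16 * (14823) = -237168
Delta mod 29 = 23

Delta = 23 (mod 29)


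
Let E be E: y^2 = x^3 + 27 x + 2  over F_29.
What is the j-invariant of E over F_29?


Delta = -16(4 a^3 + 27 b^2) mod 29 = 2
-1728 * (4 a)^3 = -1728 * (4*27)^3 mod 29 = 4
j = 4 * 2^(-1) mod 29 = 2

j = 2 (mod 29)


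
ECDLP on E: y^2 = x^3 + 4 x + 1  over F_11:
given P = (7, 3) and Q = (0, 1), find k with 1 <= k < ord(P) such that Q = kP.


Enumerate multiples of P until we hit Q = (0, 1):
  1P = (7, 3)
  2P = (0, 10)
  3P = (5, 6)
  4P = (4, 9)
  5P = (4, 2)
  6P = (5, 5)
  7P = (0, 1)
Match found at i = 7.

k = 7


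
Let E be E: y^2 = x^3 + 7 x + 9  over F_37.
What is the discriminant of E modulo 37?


4 a^3 + 27 b^2 = 4*7^3 + 27*9^2 = 1372 + 2187 = 3559
Delta = -16 * (3559) = -56944
Delta mod 37 = 36

Delta = 36 (mod 37)


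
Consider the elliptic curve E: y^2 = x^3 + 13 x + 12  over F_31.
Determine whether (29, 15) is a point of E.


Check whether y^2 = x^3 + 13 x + 12 (mod 31) for (x, y) = (29, 15).
LHS: y^2 = 15^2 mod 31 = 8
RHS: x^3 + 13 x + 12 = 29^3 + 13*29 + 12 mod 31 = 9
LHS != RHS

No, not on the curve


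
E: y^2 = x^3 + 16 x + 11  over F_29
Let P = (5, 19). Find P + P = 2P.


Doubling: s = (3 x1^2 + a) / (2 y1)
s = (3*5^2 + 16) / (2*19) mod 29 = 23
x3 = s^2 - 2 x1 mod 29 = 23^2 - 2*5 = 26
y3 = s (x1 - x3) - y1 mod 29 = 23 * (5 - 26) - 19 = 20

2P = (26, 20)


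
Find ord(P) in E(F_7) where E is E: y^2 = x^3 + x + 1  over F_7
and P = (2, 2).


Compute successive multiples of P until we hit O:
  1P = (2, 2)
  2P = (0, 1)
  3P = (0, 6)
  4P = (2, 5)
  5P = O

ord(P) = 5


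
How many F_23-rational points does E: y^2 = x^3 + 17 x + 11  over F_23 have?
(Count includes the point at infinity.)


For each x in F_23, count y with y^2 = x^3 + 17 x + 11 mod 23:
  x = 1: RHS = 6, y in [11, 12]  -> 2 point(s)
  x = 7: RHS = 13, y in [6, 17]  -> 2 point(s)
  x = 10: RHS = 8, y in [10, 13]  -> 2 point(s)
  x = 14: RHS = 3, y in [7, 16]  -> 2 point(s)
  x = 16: RHS = 9, y in [3, 20]  -> 2 point(s)
  x = 18: RHS = 8, y in [10, 13]  -> 2 point(s)
  x = 20: RHS = 2, y in [5, 18]  -> 2 point(s)
  x = 22: RHS = 16, y in [4, 19]  -> 2 point(s)
Affine points: 16. Add the point at infinity: total = 17.

#E(F_23) = 17


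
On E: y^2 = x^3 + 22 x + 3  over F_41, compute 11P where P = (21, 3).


k = 11 = 1011_2 (binary, LSB first: 1101)
Double-and-add from P = (21, 3):
  bit 0 = 1: acc = O + (21, 3) = (21, 3)
  bit 1 = 1: acc = (21, 3) + (19, 8) = (38, 19)
  bit 2 = 0: acc unchanged = (38, 19)
  bit 3 = 1: acc = (38, 19) + (34, 11) = (14, 29)

11P = (14, 29)


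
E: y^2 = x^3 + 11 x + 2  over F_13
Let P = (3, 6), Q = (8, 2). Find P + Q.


P != Q, so use the chord formula.
s = (y2 - y1) / (x2 - x1) = (9) / (5) mod 13 = 7
x3 = s^2 - x1 - x2 mod 13 = 7^2 - 3 - 8 = 12
y3 = s (x1 - x3) - y1 mod 13 = 7 * (3 - 12) - 6 = 9

P + Q = (12, 9)


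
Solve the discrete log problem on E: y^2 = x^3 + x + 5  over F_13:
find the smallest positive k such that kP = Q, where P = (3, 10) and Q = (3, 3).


Enumerate multiples of P until we hit Q = (3, 3):
  1P = (3, 10)
  2P = (10, 1)
  3P = (12, 9)
  4P = (7, 2)
  5P = (7, 11)
  6P = (12, 4)
  7P = (10, 12)
  8P = (3, 3)
Match found at i = 8.

k = 8


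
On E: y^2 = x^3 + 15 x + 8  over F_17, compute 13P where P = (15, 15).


k = 13 = 1101_2 (binary, LSB first: 1011)
Double-and-add from P = (15, 15):
  bit 0 = 1: acc = O + (15, 15) = (15, 15)
  bit 1 = 0: acc unchanged = (15, 15)
  bit 2 = 1: acc = (15, 15) + (14, 2) = (4, 9)
  bit 3 = 1: acc = (4, 9) + (10, 6) = (16, 14)

13P = (16, 14)


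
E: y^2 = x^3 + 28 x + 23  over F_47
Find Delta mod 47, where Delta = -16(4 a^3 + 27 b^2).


4 a^3 + 27 b^2 = 4*28^3 + 27*23^2 = 87808 + 14283 = 102091
Delta = -16 * (102091) = -1633456
Delta mod 47 = 29

Delta = 29 (mod 47)


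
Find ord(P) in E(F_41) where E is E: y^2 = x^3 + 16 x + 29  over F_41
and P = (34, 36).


Compute successive multiples of P until we hit O:
  1P = (34, 36)
  2P = (30, 30)
  3P = (10, 0)
  4P = (30, 11)
  5P = (34, 5)
  6P = O

ord(P) = 6


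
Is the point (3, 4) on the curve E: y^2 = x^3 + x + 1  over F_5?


Check whether y^2 = x^3 + 1 x + 1 (mod 5) for (x, y) = (3, 4).
LHS: y^2 = 4^2 mod 5 = 1
RHS: x^3 + 1 x + 1 = 3^3 + 1*3 + 1 mod 5 = 1
LHS = RHS

Yes, on the curve


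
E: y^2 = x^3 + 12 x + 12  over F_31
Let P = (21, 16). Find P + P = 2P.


Doubling: s = (3 x1^2 + a) / (2 y1)
s = (3*21^2 + 12) / (2*16) mod 31 = 2
x3 = s^2 - 2 x1 mod 31 = 2^2 - 2*21 = 24
y3 = s (x1 - x3) - y1 mod 31 = 2 * (21 - 24) - 16 = 9

2P = (24, 9)


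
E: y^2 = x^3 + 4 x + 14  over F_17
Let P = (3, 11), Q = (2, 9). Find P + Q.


P != Q, so use the chord formula.
s = (y2 - y1) / (x2 - x1) = (15) / (16) mod 17 = 2
x3 = s^2 - x1 - x2 mod 17 = 2^2 - 3 - 2 = 16
y3 = s (x1 - x3) - y1 mod 17 = 2 * (3 - 16) - 11 = 14

P + Q = (16, 14)


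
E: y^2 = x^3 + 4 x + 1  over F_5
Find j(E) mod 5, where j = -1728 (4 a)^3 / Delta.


Delta = -16(4 a^3 + 27 b^2) mod 5 = 2
-1728 * (4 a)^3 = -1728 * (4*4)^3 mod 5 = 2
j = 2 * 2^(-1) mod 5 = 1

j = 1 (mod 5)


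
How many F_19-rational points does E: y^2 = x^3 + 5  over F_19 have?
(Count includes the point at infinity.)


For each x in F_19, count y with y^2 = x^3 + 0 x + 5 mod 19:
  x = 0: RHS = 5, y in [9, 10]  -> 2 point(s)
  x = 1: RHS = 6, y in [5, 14]  -> 2 point(s)
  x = 5: RHS = 16, y in [4, 15]  -> 2 point(s)
  x = 7: RHS = 6, y in [5, 14]  -> 2 point(s)
  x = 8: RHS = 4, y in [2, 17]  -> 2 point(s)
  x = 10: RHS = 17, y in [6, 13]  -> 2 point(s)
  x = 11: RHS = 6, y in [5, 14]  -> 2 point(s)
  x = 12: RHS = 4, y in [2, 17]  -> 2 point(s)
  x = 13: RHS = 17, y in [6, 13]  -> 2 point(s)
  x = 15: RHS = 17, y in [6, 13]  -> 2 point(s)
  x = 16: RHS = 16, y in [4, 15]  -> 2 point(s)
  x = 17: RHS = 16, y in [4, 15]  -> 2 point(s)
  x = 18: RHS = 4, y in [2, 17]  -> 2 point(s)
Affine points: 26. Add the point at infinity: total = 27.

#E(F_19) = 27


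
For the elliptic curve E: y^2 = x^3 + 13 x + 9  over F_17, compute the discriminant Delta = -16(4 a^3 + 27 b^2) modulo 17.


4 a^3 + 27 b^2 = 4*13^3 + 27*9^2 = 8788 + 2187 = 10975
Delta = -16 * (10975) = -175600
Delta mod 17 = 10

Delta = 10 (mod 17)


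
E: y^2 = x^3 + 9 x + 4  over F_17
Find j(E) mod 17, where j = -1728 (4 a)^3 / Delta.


Delta = -16(4 a^3 + 27 b^2) mod 17 = 16
-1728 * (4 a)^3 = -1728 * (4*9)^3 mod 17 = 14
j = 14 * 16^(-1) mod 17 = 3

j = 3 (mod 17)


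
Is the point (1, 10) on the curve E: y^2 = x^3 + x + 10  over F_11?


Check whether y^2 = x^3 + 1 x + 10 (mod 11) for (x, y) = (1, 10).
LHS: y^2 = 10^2 mod 11 = 1
RHS: x^3 + 1 x + 10 = 1^3 + 1*1 + 10 mod 11 = 1
LHS = RHS

Yes, on the curve


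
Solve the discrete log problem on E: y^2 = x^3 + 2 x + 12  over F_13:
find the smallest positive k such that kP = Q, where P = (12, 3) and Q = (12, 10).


Enumerate multiples of P until we hit Q = (12, 10):
  1P = (12, 3)
  2P = (11, 0)
  3P = (12, 10)
Match found at i = 3.

k = 3


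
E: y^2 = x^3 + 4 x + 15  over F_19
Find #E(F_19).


For each x in F_19, count y with y^2 = x^3 + 4 x + 15 mod 19:
  x = 1: RHS = 1, y in [1, 18]  -> 2 point(s)
  x = 3: RHS = 16, y in [4, 15]  -> 2 point(s)
  x = 4: RHS = 0, y in [0]  -> 1 point(s)
  x = 7: RHS = 6, y in [5, 14]  -> 2 point(s)
  x = 9: RHS = 1, y in [1, 18]  -> 2 point(s)
  x = 12: RHS = 5, y in [9, 10]  -> 2 point(s)
  x = 15: RHS = 11, y in [7, 12]  -> 2 point(s)
Affine points: 13. Add the point at infinity: total = 14.

#E(F_19) = 14


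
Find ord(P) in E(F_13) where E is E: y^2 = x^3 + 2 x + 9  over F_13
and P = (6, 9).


Compute successive multiples of P until we hit O:
  1P = (6, 9)
  2P = (4, 9)
  3P = (3, 4)
  4P = (1, 8)
  5P = (5, 12)
  6P = (11, 6)
  7P = (0, 3)
  8P = (8, 2)
  ... (continuing to 17P)
  17P = O

ord(P) = 17


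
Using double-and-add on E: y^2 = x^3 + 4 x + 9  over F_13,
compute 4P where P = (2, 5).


k = 4 = 100_2 (binary, LSB first: 001)
Double-and-add from P = (2, 5):
  bit 0 = 0: acc unchanged = O
  bit 1 = 0: acc unchanged = O
  bit 2 = 1: acc = O + (2, 8) = (2, 8)

4P = (2, 8)


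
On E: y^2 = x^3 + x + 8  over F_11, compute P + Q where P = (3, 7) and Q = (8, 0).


P != Q, so use the chord formula.
s = (y2 - y1) / (x2 - x1) = (4) / (5) mod 11 = 3
x3 = s^2 - x1 - x2 mod 11 = 3^2 - 3 - 8 = 9
y3 = s (x1 - x3) - y1 mod 11 = 3 * (3 - 9) - 7 = 8

P + Q = (9, 8)


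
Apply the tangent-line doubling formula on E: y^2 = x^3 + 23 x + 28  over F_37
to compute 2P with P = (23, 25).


Doubling: s = (3 x1^2 + a) / (2 y1)
s = (3*23^2 + 23) / (2*25) mod 37 = 10
x3 = s^2 - 2 x1 mod 37 = 10^2 - 2*23 = 17
y3 = s (x1 - x3) - y1 mod 37 = 10 * (23 - 17) - 25 = 35

2P = (17, 35)


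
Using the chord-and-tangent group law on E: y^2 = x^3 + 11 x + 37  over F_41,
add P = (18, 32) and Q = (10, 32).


P != Q, so use the chord formula.
s = (y2 - y1) / (x2 - x1) = (0) / (33) mod 41 = 0
x3 = s^2 - x1 - x2 mod 41 = 0^2 - 18 - 10 = 13
y3 = s (x1 - x3) - y1 mod 41 = 0 * (18 - 13) - 32 = 9

P + Q = (13, 9)


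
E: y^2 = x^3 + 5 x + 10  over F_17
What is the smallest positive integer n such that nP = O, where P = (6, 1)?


Compute successive multiples of P until we hit O:
  1P = (6, 1)
  2P = (14, 6)
  3P = (12, 8)
  4P = (15, 14)
  5P = (9, 6)
  6P = (1, 13)
  7P = (11, 11)
  8P = (4, 3)
  ... (continuing to 23P)
  23P = O

ord(P) = 23


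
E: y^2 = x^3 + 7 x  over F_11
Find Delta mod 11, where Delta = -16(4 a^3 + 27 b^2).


4 a^3 + 27 b^2 = 4*7^3 + 27*0^2 = 1372 + 0 = 1372
Delta = -16 * (1372) = -21952
Delta mod 11 = 4

Delta = 4 (mod 11)


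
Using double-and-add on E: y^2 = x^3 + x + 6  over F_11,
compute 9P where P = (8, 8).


k = 9 = 1001_2 (binary, LSB first: 1001)
Double-and-add from P = (8, 8):
  bit 0 = 1: acc = O + (8, 8) = (8, 8)
  bit 1 = 0: acc unchanged = (8, 8)
  bit 2 = 0: acc unchanged = (8, 8)
  bit 3 = 1: acc = (8, 8) + (5, 2) = (2, 4)

9P = (2, 4)


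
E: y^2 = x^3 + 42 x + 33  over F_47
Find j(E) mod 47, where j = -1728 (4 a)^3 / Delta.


Delta = -16(4 a^3 + 27 b^2) mod 47 = 32
-1728 * (4 a)^3 = -1728 * (4*42)^3 mod 47 = 31
j = 31 * 32^(-1) mod 47 = 23

j = 23 (mod 47)


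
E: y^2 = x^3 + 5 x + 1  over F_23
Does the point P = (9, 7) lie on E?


Check whether y^2 = x^3 + 5 x + 1 (mod 23) for (x, y) = (9, 7).
LHS: y^2 = 7^2 mod 23 = 3
RHS: x^3 + 5 x + 1 = 9^3 + 5*9 + 1 mod 23 = 16
LHS != RHS

No, not on the curve


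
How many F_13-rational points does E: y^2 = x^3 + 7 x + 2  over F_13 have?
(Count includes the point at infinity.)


For each x in F_13, count y with y^2 = x^3 + 7 x + 2 mod 13:
  x = 1: RHS = 10, y in [6, 7]  -> 2 point(s)
  x = 4: RHS = 3, y in [4, 9]  -> 2 point(s)
  x = 6: RHS = 0, y in [0]  -> 1 point(s)
  x = 7: RHS = 4, y in [2, 11]  -> 2 point(s)
  x = 9: RHS = 1, y in [1, 12]  -> 2 point(s)
Affine points: 9. Add the point at infinity: total = 10.

#E(F_13) = 10


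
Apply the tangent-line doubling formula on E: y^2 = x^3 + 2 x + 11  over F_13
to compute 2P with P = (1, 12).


Doubling: s = (3 x1^2 + a) / (2 y1)
s = (3*1^2 + 2) / (2*12) mod 13 = 4
x3 = s^2 - 2 x1 mod 13 = 4^2 - 2*1 = 1
y3 = s (x1 - x3) - y1 mod 13 = 4 * (1 - 1) - 12 = 1

2P = (1, 1)


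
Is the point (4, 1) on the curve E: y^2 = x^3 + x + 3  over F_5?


Check whether y^2 = x^3 + 1 x + 3 (mod 5) for (x, y) = (4, 1).
LHS: y^2 = 1^2 mod 5 = 1
RHS: x^3 + 1 x + 3 = 4^3 + 1*4 + 3 mod 5 = 1
LHS = RHS

Yes, on the curve


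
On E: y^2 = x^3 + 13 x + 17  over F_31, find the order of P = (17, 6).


Compute successive multiples of P until we hit O:
  1P = (17, 6)
  2P = (29, 13)
  3P = (20, 0)
  4P = (29, 18)
  5P = (17, 25)
  6P = O

ord(P) = 6


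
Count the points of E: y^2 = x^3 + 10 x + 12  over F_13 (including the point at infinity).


For each x in F_13, count y with y^2 = x^3 + 10 x + 12 mod 13:
  x = 0: RHS = 12, y in [5, 8]  -> 2 point(s)
  x = 1: RHS = 10, y in [6, 7]  -> 2 point(s)
  x = 2: RHS = 1, y in [1, 12]  -> 2 point(s)
  x = 3: RHS = 4, y in [2, 11]  -> 2 point(s)
  x = 4: RHS = 12, y in [5, 8]  -> 2 point(s)
  x = 7: RHS = 9, y in [3, 10]  -> 2 point(s)
  x = 9: RHS = 12, y in [5, 8]  -> 2 point(s)
  x = 11: RHS = 10, y in [6, 7]  -> 2 point(s)
  x = 12: RHS = 1, y in [1, 12]  -> 2 point(s)
Affine points: 18. Add the point at infinity: total = 19.

#E(F_13) = 19


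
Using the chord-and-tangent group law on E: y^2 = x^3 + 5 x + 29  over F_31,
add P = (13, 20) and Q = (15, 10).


P != Q, so use the chord formula.
s = (y2 - y1) / (x2 - x1) = (21) / (2) mod 31 = 26
x3 = s^2 - x1 - x2 mod 31 = 26^2 - 13 - 15 = 28
y3 = s (x1 - x3) - y1 mod 31 = 26 * (13 - 28) - 20 = 24

P + Q = (28, 24)


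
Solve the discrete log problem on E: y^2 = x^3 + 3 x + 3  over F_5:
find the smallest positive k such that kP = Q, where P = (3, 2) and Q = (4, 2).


Enumerate multiples of P until we hit Q = (4, 2):
  1P = (3, 2)
  2P = (4, 3)
  3P = (4, 2)
Match found at i = 3.

k = 3


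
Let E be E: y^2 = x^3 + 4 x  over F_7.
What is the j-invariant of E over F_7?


Delta = -16(4 a^3 + 27 b^2) mod 7 = 6
-1728 * (4 a)^3 = -1728 * (4*4)^3 mod 7 = 1
j = 1 * 6^(-1) mod 7 = 6

j = 6 (mod 7)


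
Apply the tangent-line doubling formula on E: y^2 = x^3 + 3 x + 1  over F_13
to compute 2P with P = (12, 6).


Doubling: s = (3 x1^2 + a) / (2 y1)
s = (3*12^2 + 3) / (2*6) mod 13 = 7
x3 = s^2 - 2 x1 mod 13 = 7^2 - 2*12 = 12
y3 = s (x1 - x3) - y1 mod 13 = 7 * (12 - 12) - 6 = 7

2P = (12, 7)


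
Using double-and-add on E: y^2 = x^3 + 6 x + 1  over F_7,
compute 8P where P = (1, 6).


k = 8 = 1000_2 (binary, LSB first: 0001)
Double-and-add from P = (1, 6):
  bit 0 = 0: acc unchanged = O
  bit 1 = 0: acc unchanged = O
  bit 2 = 0: acc unchanged = O
  bit 3 = 1: acc = O + (3, 2) = (3, 2)

8P = (3, 2)


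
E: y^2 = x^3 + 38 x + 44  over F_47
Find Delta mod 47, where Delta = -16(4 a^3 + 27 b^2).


4 a^3 + 27 b^2 = 4*38^3 + 27*44^2 = 219488 + 52272 = 271760
Delta = -16 * (271760) = -4348160
Delta mod 47 = 45

Delta = 45 (mod 47)


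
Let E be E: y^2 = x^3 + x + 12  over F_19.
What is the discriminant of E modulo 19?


4 a^3 + 27 b^2 = 4*1^3 + 27*12^2 = 4 + 3888 = 3892
Delta = -16 * (3892) = -62272
Delta mod 19 = 10

Delta = 10 (mod 19)


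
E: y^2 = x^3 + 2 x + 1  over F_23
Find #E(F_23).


For each x in F_23, count y with y^2 = x^3 + 2 x + 1 mod 23:
  x = 0: RHS = 1, y in [1, 22]  -> 2 point(s)
  x = 1: RHS = 4, y in [2, 21]  -> 2 point(s)
  x = 2: RHS = 13, y in [6, 17]  -> 2 point(s)
  x = 4: RHS = 4, y in [2, 21]  -> 2 point(s)
  x = 7: RHS = 13, y in [6, 17]  -> 2 point(s)
  x = 8: RHS = 0, y in [0]  -> 1 point(s)
  x = 9: RHS = 12, y in [9, 14]  -> 2 point(s)
  x = 10: RHS = 9, y in [3, 20]  -> 2 point(s)
  x = 13: RHS = 16, y in [4, 19]  -> 2 point(s)
  x = 14: RHS = 13, y in [6, 17]  -> 2 point(s)
  x = 15: RHS = 2, y in [5, 18]  -> 2 point(s)
  x = 16: RHS = 12, y in [9, 14]  -> 2 point(s)
  x = 17: RHS = 3, y in [7, 16]  -> 2 point(s)
  x = 18: RHS = 4, y in [2, 21]  -> 2 point(s)
  x = 21: RHS = 12, y in [9, 14]  -> 2 point(s)
Affine points: 29. Add the point at infinity: total = 30.

#E(F_23) = 30


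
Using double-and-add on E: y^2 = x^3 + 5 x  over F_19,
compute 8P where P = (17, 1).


k = 8 = 1000_2 (binary, LSB first: 0001)
Double-and-add from P = (17, 1):
  bit 0 = 0: acc unchanged = O
  bit 1 = 0: acc unchanged = O
  bit 2 = 0: acc unchanged = O
  bit 3 = 1: acc = O + (5, 13) = (5, 13)

8P = (5, 13)


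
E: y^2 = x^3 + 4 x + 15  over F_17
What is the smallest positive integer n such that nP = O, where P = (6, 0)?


Compute successive multiples of P until we hit O:
  1P = (6, 0)
  2P = O

ord(P) = 2


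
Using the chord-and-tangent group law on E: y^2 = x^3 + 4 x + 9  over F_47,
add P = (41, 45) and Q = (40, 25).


P != Q, so use the chord formula.
s = (y2 - y1) / (x2 - x1) = (27) / (46) mod 47 = 20
x3 = s^2 - x1 - x2 mod 47 = 20^2 - 41 - 40 = 37
y3 = s (x1 - x3) - y1 mod 47 = 20 * (41 - 37) - 45 = 35

P + Q = (37, 35)


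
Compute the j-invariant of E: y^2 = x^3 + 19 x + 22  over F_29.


Delta = -16(4 a^3 + 27 b^2) mod 29 = 28
-1728 * (4 a)^3 = -1728 * (4*19)^3 mod 29 = 7
j = 7 * 28^(-1) mod 29 = 22

j = 22 (mod 29)


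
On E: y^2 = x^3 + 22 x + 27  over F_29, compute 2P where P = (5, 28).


Doubling: s = (3 x1^2 + a) / (2 y1)
s = (3*5^2 + 22) / (2*28) mod 29 = 24
x3 = s^2 - 2 x1 mod 29 = 24^2 - 2*5 = 15
y3 = s (x1 - x3) - y1 mod 29 = 24 * (5 - 15) - 28 = 22

2P = (15, 22)


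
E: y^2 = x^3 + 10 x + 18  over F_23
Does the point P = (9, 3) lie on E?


Check whether y^2 = x^3 + 10 x + 18 (mod 23) for (x, y) = (9, 3).
LHS: y^2 = 3^2 mod 23 = 9
RHS: x^3 + 10 x + 18 = 9^3 + 10*9 + 18 mod 23 = 9
LHS = RHS

Yes, on the curve


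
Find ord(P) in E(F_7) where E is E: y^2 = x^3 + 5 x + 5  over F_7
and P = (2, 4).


Compute successive multiples of P until we hit O:
  1P = (2, 4)
  2P = (5, 1)
  3P = (1, 2)
  4P = (1, 5)
  5P = (5, 6)
  6P = (2, 3)
  7P = O

ord(P) = 7


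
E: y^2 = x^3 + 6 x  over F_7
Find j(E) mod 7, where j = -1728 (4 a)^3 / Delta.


Delta = -16(4 a^3 + 27 b^2) mod 7 = 1
-1728 * (4 a)^3 = -1728 * (4*6)^3 mod 7 = 6
j = 6 * 1^(-1) mod 7 = 6

j = 6 (mod 7)


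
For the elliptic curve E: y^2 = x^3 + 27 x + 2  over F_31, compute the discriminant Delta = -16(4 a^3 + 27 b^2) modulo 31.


4 a^3 + 27 b^2 = 4*27^3 + 27*2^2 = 78732 + 108 = 78840
Delta = -16 * (78840) = -1261440
Delta mod 31 = 12

Delta = 12 (mod 31)


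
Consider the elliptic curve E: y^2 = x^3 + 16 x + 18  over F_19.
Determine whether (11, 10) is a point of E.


Check whether y^2 = x^3 + 16 x + 18 (mod 19) for (x, y) = (11, 10).
LHS: y^2 = 10^2 mod 19 = 5
RHS: x^3 + 16 x + 18 = 11^3 + 16*11 + 18 mod 19 = 5
LHS = RHS

Yes, on the curve


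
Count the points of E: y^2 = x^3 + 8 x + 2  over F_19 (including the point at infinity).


For each x in F_19, count y with y^2 = x^3 + 8 x + 2 mod 19:
  x = 1: RHS = 11, y in [7, 12]  -> 2 point(s)
  x = 2: RHS = 7, y in [8, 11]  -> 2 point(s)
  x = 6: RHS = 0, y in [0]  -> 1 point(s)
  x = 9: RHS = 5, y in [9, 10]  -> 2 point(s)
  x = 13: RHS = 4, y in [2, 17]  -> 2 point(s)
  x = 15: RHS = 1, y in [1, 18]  -> 2 point(s)
  x = 17: RHS = 16, y in [4, 15]  -> 2 point(s)
Affine points: 13. Add the point at infinity: total = 14.

#E(F_19) = 14


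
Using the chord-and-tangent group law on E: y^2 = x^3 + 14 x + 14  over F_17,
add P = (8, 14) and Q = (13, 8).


P != Q, so use the chord formula.
s = (y2 - y1) / (x2 - x1) = (11) / (5) mod 17 = 9
x3 = s^2 - x1 - x2 mod 17 = 9^2 - 8 - 13 = 9
y3 = s (x1 - x3) - y1 mod 17 = 9 * (8 - 9) - 14 = 11

P + Q = (9, 11)


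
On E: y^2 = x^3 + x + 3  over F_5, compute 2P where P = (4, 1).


Doubling: s = (3 x1^2 + a) / (2 y1)
s = (3*4^2 + 1) / (2*1) mod 5 = 2
x3 = s^2 - 2 x1 mod 5 = 2^2 - 2*4 = 1
y3 = s (x1 - x3) - y1 mod 5 = 2 * (4 - 1) - 1 = 0

2P = (1, 0)


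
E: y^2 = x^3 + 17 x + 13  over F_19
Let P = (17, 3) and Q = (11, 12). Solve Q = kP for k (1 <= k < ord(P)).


Enumerate multiples of P until we hit Q = (11, 12):
  1P = (17, 3)
  2P = (11, 7)
  3P = (2, 6)
  4P = (16, 12)
  5P = (10, 10)
  6P = (12, 11)
  7P = (7, 0)
  8P = (12, 8)
  9P = (10, 9)
  10P = (16, 7)
  11P = (2, 13)
  12P = (11, 12)
Match found at i = 12.

k = 12
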